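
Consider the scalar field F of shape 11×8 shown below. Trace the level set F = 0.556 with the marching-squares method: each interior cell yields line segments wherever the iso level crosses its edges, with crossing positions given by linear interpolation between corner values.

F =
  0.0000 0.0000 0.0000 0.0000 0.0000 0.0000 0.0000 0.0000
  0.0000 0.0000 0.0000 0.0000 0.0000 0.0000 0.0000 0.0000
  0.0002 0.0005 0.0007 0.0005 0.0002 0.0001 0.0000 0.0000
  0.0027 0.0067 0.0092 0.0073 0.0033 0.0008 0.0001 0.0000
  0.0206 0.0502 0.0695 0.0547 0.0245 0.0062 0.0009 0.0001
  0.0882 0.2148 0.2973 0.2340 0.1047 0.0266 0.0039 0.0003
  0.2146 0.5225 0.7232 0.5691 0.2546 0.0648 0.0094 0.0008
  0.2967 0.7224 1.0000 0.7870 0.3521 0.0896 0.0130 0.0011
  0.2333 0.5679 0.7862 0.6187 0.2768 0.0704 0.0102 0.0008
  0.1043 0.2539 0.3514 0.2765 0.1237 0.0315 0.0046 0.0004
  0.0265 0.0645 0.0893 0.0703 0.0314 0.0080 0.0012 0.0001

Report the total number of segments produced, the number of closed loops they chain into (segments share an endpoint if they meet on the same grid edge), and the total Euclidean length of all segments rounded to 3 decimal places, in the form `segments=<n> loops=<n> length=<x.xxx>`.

cell (5,1): code 0100 → (5.607,2.000)–(6.000,1.167)
cell (5,2): code 1100 → (5.961,3.000)–(5.607,2.000)
cell (5,3): code 1000 → (6.000,3.042)–(5.961,3.000)
cell (6,0): code 0100 → (6.168,1.000)–(7.000,0.609)
cell (6,1): code 1110 → (6.000,1.167)–(6.168,1.000)
cell (6,3): code 1001 → (7.000,3.531)–(6.000,3.042)
cell (7,0): code 0110 → (7.000,0.609)–(8.000,0.964)
cell (7,3): code 1001 → (8.000,3.183)–(7.000,3.531)
cell (8,0): code 0010 → (8.000,0.964)–(8.038,1.000)
cell (8,1): code 0011 → (8.038,1.000)–(8.529,2.000)
cell (8,2): code 0011 → (8.529,2.000)–(8.183,3.000)
cell (8,3): code 0001 → (8.183,3.000)–(8.000,3.183)
total: 12 segments, chained into 1 closed loop(s), length Σ = 8.911960

segments=12 loops=1 length=8.912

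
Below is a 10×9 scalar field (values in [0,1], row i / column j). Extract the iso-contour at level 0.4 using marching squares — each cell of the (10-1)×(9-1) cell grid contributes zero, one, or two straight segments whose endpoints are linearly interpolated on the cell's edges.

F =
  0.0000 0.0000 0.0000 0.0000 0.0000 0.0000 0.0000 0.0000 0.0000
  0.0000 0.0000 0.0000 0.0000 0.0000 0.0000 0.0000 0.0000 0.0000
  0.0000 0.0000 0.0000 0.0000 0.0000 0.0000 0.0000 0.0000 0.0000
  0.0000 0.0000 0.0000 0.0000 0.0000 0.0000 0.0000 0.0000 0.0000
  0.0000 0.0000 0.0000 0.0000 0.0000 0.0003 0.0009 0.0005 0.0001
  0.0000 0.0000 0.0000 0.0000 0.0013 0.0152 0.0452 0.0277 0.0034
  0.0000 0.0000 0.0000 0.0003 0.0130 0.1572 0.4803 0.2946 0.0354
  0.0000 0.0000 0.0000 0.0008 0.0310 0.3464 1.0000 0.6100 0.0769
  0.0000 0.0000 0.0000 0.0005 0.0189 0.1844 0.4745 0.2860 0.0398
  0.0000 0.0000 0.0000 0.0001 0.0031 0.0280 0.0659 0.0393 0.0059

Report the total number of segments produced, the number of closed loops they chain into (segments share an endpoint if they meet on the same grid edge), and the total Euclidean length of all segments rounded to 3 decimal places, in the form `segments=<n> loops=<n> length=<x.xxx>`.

cell (5,5): code 0100 → (5.815,6.000)–(6.000,5.751)
cell (5,6): code 1000 → (6.000,6.432)–(5.815,6.000)
cell (6,5): code 0110 → (6.000,5.751)–(7.000,5.082)
cell (6,6): code 1101 → (6.334,7.000)–(6.000,6.432)
cell (6,7): code 1000 → (7.000,7.394)–(6.334,7.000)
cell (7,5): code 0110 → (7.000,5.082)–(8.000,5.743)
cell (7,6): code 1011 → (8.000,6.395)–(7.648,7.000)
cell (7,7): code 0001 → (7.648,7.000)–(7.000,7.394)
cell (8,5): code 0010 → (8.000,5.743)–(8.182,6.000)
cell (8,6): code 0001 → (8.182,6.000)–(8.000,6.395)
total: 10 segments, chained into 1 closed loop(s), length Σ = 6.822568

segments=10 loops=1 length=6.823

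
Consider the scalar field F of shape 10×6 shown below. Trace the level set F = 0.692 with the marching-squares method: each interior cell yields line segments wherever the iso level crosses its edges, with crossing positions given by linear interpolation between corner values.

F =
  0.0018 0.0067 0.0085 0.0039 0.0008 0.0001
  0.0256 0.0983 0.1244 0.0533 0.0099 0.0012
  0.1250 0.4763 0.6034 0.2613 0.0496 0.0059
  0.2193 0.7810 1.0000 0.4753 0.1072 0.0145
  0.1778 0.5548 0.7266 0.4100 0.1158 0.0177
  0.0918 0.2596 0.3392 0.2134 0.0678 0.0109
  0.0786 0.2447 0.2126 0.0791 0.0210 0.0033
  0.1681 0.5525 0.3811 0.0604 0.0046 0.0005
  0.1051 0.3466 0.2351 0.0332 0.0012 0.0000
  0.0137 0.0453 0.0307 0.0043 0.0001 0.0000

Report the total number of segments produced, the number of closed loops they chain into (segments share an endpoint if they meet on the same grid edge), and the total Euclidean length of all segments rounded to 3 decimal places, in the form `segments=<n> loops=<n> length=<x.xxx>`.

segments=8 loops=1 length=5.314

cell (2,0): code 0100 → (2.708,1.000)–(3.000,0.842)
cell (2,1): code 1100 → (2.223,2.000)–(2.708,1.000)
cell (2,2): code 1000 → (3.000,2.587)–(2.223,2.000)
cell (3,0): code 0010 → (3.000,0.842)–(3.393,1.000)
cell (3,1): code 0111 → (3.393,1.000)–(4.000,1.799)
cell (3,2): code 1001 → (4.000,2.109)–(3.000,2.587)
cell (4,1): code 0010 → (4.000,1.799)–(4.089,2.000)
cell (4,2): code 0001 → (4.089,2.000)–(4.000,2.109)
total: 8 segments, chained into 1 closed loop(s), length Σ = 5.313670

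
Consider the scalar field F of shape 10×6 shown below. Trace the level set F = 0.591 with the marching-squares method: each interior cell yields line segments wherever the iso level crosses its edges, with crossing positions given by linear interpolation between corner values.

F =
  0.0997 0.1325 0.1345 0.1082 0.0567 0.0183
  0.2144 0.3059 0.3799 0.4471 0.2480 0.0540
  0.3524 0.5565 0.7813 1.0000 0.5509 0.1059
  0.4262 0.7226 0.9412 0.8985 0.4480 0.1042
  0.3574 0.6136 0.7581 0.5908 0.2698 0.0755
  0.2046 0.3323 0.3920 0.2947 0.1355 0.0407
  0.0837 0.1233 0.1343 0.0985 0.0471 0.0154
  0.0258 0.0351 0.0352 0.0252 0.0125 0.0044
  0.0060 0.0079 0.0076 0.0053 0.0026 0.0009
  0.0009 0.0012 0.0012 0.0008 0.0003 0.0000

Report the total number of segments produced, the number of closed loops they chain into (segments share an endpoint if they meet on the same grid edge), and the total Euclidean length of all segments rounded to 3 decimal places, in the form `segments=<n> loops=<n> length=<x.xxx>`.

segments=12 loops=1 length=9.929

cell (1,1): code 0100 → (1.526,2.000)–(2.000,1.153)
cell (1,2): code 1100 → (1.260,3.000)–(1.526,2.000)
cell (1,3): code 1000 → (2.000,3.911)–(1.260,3.000)
cell (2,0): code 0100 → (2.208,1.000)–(3.000,0.556)
cell (2,1): code 1110 → (2.000,1.153)–(2.208,1.000)
cell (2,3): code 1001 → (3.000,3.683)–(2.000,3.911)
cell (3,0): code 0110 → (3.000,0.556)–(4.000,0.912)
cell (3,2): code 1011 → (4.000,2.999)–(3.999,3.000)
cell (3,3): code 0001 → (3.999,3.000)–(3.000,3.683)
cell (4,0): code 0010 → (4.000,0.912)–(4.080,1.000)
cell (4,1): code 0011 → (4.080,1.000)–(4.456,2.000)
cell (4,2): code 0001 → (4.456,2.000)–(4.000,2.999)
total: 12 segments, chained into 1 closed loop(s), length Σ = 9.929208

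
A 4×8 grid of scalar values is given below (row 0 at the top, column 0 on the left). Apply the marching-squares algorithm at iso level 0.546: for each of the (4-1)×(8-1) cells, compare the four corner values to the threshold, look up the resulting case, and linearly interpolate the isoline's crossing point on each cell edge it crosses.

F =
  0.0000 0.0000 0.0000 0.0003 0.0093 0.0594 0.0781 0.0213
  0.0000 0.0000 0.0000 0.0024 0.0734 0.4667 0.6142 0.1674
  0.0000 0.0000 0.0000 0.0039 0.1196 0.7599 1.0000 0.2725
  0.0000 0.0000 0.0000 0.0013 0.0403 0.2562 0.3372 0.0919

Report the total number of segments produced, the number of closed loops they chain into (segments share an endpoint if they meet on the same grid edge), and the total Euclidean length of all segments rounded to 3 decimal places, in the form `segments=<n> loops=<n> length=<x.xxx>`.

segments=8 loops=1 length=5.688

cell (0,5): code 0100 → (0.873,6.000)–(1.000,5.538)
cell (0,6): code 1000 → (1.000,6.153)–(0.873,6.000)
cell (1,4): code 0100 → (1.270,5.000)–(2.000,4.666)
cell (1,5): code 1110 → (1.000,5.538)–(1.270,5.000)
cell (1,6): code 1001 → (2.000,6.624)–(1.000,6.153)
cell (2,4): code 0010 → (2.000,4.666)–(2.425,5.000)
cell (2,5): code 0011 → (2.425,5.000)–(2.685,6.000)
cell (2,6): code 0001 → (2.685,6.000)–(2.000,6.624)
total: 8 segments, chained into 1 closed loop(s), length Σ = 5.688270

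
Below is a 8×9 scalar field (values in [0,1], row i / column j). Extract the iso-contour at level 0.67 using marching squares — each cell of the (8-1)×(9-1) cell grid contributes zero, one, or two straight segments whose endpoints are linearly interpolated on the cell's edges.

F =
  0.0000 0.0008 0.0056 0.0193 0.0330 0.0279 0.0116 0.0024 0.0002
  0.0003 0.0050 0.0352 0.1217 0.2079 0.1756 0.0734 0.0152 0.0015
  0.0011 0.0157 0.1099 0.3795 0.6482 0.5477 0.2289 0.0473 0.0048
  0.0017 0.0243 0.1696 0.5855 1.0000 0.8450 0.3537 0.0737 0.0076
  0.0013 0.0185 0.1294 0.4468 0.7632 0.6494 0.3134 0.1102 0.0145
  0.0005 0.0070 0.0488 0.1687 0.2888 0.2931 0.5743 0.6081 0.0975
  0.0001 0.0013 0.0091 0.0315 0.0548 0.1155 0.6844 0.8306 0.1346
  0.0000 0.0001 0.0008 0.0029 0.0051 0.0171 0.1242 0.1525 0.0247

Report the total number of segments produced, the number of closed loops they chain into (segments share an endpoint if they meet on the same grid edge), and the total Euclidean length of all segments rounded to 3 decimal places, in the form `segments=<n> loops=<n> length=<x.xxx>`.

segments=14 loops=2 length=9.906

cell (2,3): code 0100 → (2.062,4.000)–(3.000,3.204)
cell (2,4): code 1100 → (2.411,5.000)–(2.062,4.000)
cell (2,5): code 1000 → (3.000,5.356)–(2.411,5.000)
cell (3,3): code 0110 → (3.000,3.204)–(4.000,3.705)
cell (3,4): code 1011 → (4.000,4.819)–(3.895,5.000)
cell (3,5): code 0001 → (3.895,5.000)–(3.000,5.356)
cell (4,3): code 0010 → (4.000,3.705)–(4.196,4.000)
cell (4,4): code 0001 → (4.196,4.000)–(4.000,4.819)
cell (5,5): code 0100 → (5.869,6.000)–(6.000,5.975)
cell (5,6): code 1100 → (5.278,7.000)–(5.869,6.000)
cell (5,7): code 1000 → (6.000,7.231)–(5.278,7.000)
cell (6,5): code 0010 → (6.000,5.975)–(6.026,6.000)
cell (6,6): code 0011 → (6.026,6.000)–(6.237,7.000)
cell (6,7): code 0001 → (6.237,7.000)–(6.000,7.231)
total: 14 segments, chained into 2 closed loop(s), length Σ = 9.906444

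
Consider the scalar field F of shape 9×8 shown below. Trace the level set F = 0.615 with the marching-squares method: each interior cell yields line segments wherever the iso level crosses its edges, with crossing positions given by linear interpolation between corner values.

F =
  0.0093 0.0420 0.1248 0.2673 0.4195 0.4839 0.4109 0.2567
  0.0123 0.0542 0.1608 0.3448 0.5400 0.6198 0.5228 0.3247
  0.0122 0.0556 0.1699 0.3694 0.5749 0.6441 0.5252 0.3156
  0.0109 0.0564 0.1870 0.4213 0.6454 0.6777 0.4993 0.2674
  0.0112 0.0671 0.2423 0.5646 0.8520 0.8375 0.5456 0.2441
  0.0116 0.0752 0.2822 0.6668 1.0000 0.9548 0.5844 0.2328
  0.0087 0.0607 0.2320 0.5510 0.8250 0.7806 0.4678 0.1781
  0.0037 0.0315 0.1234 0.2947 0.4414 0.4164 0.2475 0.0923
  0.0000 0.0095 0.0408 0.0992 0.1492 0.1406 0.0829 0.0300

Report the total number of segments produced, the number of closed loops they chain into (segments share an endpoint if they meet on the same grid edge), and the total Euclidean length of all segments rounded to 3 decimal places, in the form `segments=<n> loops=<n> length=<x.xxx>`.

cell (0,4): code 0100 → (0.965,5.000)–(1.000,4.940)
cell (0,5): code 1000 → (1.000,5.049)–(0.965,5.000)
cell (1,4): code 0110 → (1.000,4.940)–(2.000,4.579)
cell (1,5): code 1001 → (2.000,5.245)–(1.000,5.049)
cell (2,3): code 0100 → (2.569,4.000)–(3.000,3.864)
cell (2,4): code 1110 → (2.000,4.579)–(2.569,4.000)
cell (2,5): code 1001 → (3.000,5.351)–(2.000,5.245)
cell (3,3): code 0110 → (3.000,3.864)–(4.000,3.175)
cell (3,5): code 1001 → (4.000,5.762)–(3.000,5.351)
cell (4,2): code 0100 → (4.493,3.000)–(5.000,2.865)
cell (4,3): code 1110 → (4.000,3.175)–(4.493,3.000)
cell (4,5): code 1001 → (5.000,5.917)–(4.000,5.762)
cell (5,2): code 0010 → (5.000,2.865)–(5.447,3.000)
cell (5,3): code 0111 → (5.447,3.000)–(6.000,3.234)
cell (5,5): code 1001 → (6.000,5.529)–(5.000,5.917)
cell (6,3): code 0010 → (6.000,3.234)–(6.547,4.000)
cell (6,4): code 0011 → (6.547,4.000)–(6.455,5.000)
cell (6,5): code 0001 → (6.455,5.000)–(6.000,5.529)
total: 18 segments, chained into 1 closed loop(s), length Σ = 13.621170

segments=18 loops=1 length=13.621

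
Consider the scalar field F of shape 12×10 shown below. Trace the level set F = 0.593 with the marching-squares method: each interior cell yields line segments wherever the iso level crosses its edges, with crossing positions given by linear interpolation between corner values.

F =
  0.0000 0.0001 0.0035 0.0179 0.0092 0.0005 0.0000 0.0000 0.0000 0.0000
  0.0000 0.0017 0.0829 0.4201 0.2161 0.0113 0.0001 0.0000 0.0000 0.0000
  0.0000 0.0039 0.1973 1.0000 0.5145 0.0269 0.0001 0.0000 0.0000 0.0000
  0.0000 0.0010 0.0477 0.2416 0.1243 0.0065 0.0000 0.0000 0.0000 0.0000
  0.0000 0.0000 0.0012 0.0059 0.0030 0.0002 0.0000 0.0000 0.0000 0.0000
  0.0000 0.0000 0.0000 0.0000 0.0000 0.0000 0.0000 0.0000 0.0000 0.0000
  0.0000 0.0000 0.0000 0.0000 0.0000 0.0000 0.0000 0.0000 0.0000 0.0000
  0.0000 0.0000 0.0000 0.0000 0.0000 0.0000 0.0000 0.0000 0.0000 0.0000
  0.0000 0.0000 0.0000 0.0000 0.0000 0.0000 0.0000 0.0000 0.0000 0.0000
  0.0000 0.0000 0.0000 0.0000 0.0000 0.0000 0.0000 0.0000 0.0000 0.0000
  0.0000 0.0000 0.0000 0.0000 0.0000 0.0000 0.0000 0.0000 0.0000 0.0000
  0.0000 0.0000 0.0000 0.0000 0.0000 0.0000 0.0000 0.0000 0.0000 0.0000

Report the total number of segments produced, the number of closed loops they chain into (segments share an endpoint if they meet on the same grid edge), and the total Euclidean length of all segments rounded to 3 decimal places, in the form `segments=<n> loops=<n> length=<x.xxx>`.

segments=4 loops=1 length=3.693

cell (1,2): code 0100 → (1.298,3.000)–(2.000,2.493)
cell (1,3): code 1000 → (2.000,3.838)–(1.298,3.000)
cell (2,2): code 0010 → (2.000,2.493)–(2.537,3.000)
cell (2,3): code 0001 → (2.537,3.000)–(2.000,3.838)
total: 4 segments, chained into 1 closed loop(s), length Σ = 3.692832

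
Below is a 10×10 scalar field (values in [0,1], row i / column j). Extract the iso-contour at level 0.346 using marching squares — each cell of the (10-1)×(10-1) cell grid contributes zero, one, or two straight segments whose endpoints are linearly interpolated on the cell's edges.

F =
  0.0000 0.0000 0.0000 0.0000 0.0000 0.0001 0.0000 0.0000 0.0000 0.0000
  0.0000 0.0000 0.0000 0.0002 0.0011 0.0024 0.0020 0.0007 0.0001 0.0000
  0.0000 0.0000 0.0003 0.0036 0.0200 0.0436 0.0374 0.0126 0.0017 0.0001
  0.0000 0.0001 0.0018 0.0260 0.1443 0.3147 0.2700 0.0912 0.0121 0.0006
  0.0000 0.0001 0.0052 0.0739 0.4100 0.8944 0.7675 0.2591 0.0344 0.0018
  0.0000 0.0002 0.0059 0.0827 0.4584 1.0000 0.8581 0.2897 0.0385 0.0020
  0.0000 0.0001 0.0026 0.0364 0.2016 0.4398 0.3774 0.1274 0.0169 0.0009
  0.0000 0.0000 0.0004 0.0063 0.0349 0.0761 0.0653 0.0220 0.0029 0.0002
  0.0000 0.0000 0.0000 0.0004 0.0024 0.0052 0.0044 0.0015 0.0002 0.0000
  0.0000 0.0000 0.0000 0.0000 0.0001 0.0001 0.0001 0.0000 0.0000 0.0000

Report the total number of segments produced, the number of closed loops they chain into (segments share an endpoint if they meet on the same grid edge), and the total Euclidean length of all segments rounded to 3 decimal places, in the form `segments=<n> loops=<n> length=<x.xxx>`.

segments=12 loops=1 length=9.996

cell (3,3): code 0100 → (3.759,4.000)–(4.000,3.810)
cell (3,4): code 1100 → (3.054,5.000)–(3.759,4.000)
cell (3,5): code 1100 → (3.153,6.000)–(3.054,5.000)
cell (3,6): code 1000 → (4.000,6.829)–(3.153,6.000)
cell (4,3): code 0110 → (4.000,3.810)–(5.000,3.701)
cell (4,6): code 1001 → (5.000,6.901)–(4.000,6.829)
cell (5,3): code 0010 → (5.000,3.701)–(5.438,4.000)
cell (5,4): code 0111 → (5.438,4.000)–(6.000,4.606)
cell (5,6): code 1001 → (6.000,6.126)–(5.000,6.901)
cell (6,4): code 0010 → (6.000,4.606)–(6.258,5.000)
cell (6,5): code 0011 → (6.258,5.000)–(6.101,6.000)
cell (6,6): code 0001 → (6.101,6.000)–(6.000,6.126)
total: 12 segments, chained into 1 closed loop(s), length Σ = 9.995740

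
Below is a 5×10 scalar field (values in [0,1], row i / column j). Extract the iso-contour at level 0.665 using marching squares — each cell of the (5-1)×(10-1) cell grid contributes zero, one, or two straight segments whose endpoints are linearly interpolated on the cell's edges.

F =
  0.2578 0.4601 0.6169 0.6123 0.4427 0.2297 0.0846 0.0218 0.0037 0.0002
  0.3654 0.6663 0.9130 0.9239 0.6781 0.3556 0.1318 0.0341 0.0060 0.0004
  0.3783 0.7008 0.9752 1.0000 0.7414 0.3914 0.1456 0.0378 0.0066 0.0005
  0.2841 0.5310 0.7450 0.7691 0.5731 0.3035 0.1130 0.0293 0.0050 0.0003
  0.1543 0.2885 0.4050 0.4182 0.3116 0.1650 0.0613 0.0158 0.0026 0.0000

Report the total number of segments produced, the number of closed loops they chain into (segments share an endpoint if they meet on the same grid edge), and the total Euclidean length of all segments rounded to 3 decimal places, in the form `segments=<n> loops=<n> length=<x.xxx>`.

cell (0,0): code 0100 → (0.994,1.000)–(1.000,0.996)
cell (0,1): code 1100 → (0.162,2.000)–(0.994,1.000)
cell (0,2): code 1100 → (0.169,3.000)–(0.162,2.000)
cell (0,3): code 1100 → (0.944,4.000)–(0.169,3.000)
cell (0,4): code 1000 → (1.000,4.041)–(0.944,4.000)
cell (1,0): code 0110 → (1.000,0.996)–(2.000,0.889)
cell (1,4): code 1001 → (2.000,4.218)–(1.000,4.041)
cell (2,0): code 0010 → (2.000,0.889)–(2.211,1.000)
cell (2,1): code 0111 → (2.211,1.000)–(3.000,1.626)
cell (2,3): code 1011 → (3.000,3.531)–(2.454,4.000)
cell (2,4): code 0001 → (2.454,4.000)–(2.000,4.218)
cell (3,1): code 0010 → (3.000,1.626)–(3.235,2.000)
cell (3,2): code 0011 → (3.235,2.000)–(3.297,3.000)
cell (3,3): code 0001 → (3.297,3.000)–(3.000,3.531)
total: 14 segments, chained into 1 closed loop(s), length Σ = 10.184646

segments=14 loops=1 length=10.185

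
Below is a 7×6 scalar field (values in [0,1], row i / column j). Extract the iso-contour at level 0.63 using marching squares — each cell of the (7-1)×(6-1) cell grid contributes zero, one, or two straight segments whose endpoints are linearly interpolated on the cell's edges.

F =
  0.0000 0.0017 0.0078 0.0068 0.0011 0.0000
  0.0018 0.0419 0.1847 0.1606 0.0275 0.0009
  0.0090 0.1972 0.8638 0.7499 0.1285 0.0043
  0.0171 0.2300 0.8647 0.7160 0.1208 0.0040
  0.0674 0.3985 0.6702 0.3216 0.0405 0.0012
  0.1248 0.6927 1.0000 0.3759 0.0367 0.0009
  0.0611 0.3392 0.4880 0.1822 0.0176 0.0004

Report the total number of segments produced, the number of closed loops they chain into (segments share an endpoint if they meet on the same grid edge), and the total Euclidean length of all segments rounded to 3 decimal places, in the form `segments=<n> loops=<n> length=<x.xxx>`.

cell (1,1): code 0100 → (1.656,2.000)–(2.000,1.649)
cell (1,2): code 1100 → (1.797,3.000)–(1.656,2.000)
cell (1,3): code 1000 → (2.000,3.193)–(1.797,3.000)
cell (2,1): code 0110 → (2.000,1.649)–(3.000,1.630)
cell (2,3): code 1001 → (3.000,3.144)–(2.000,3.193)
cell (3,1): code 0110 → (3.000,1.630)–(4.000,1.852)
cell (3,2): code 1011 → (4.000,2.115)–(3.218,3.000)
cell (3,3): code 0001 → (3.218,3.000)–(3.000,3.144)
cell (4,0): code 0100 → (4.787,1.000)–(5.000,0.890)
cell (4,1): code 1110 → (4.000,1.852)–(4.787,1.000)
cell (4,2): code 1001 → (5.000,2.593)–(4.000,2.115)
cell (5,0): code 0010 → (5.000,0.890)–(5.177,1.000)
cell (5,1): code 0011 → (5.177,1.000)–(5.723,2.000)
cell (5,2): code 0001 → (5.723,2.000)–(5.000,2.593)
total: 14 segments, chained into 1 closed loop(s), length Σ = 11.040360

segments=14 loops=1 length=11.040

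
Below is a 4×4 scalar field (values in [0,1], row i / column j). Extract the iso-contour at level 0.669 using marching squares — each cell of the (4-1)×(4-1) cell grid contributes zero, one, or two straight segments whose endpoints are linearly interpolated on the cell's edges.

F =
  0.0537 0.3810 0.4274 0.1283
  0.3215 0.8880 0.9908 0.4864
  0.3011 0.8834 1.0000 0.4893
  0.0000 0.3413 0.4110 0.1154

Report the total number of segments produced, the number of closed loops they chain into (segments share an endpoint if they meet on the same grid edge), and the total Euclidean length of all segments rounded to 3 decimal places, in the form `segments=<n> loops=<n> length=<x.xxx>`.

segments=8 loops=1 length=6.858

cell (0,0): code 0100 → (0.568,1.000)–(1.000,0.613)
cell (0,1): code 1100 → (0.429,2.000)–(0.568,1.000)
cell (0,2): code 1000 → (1.000,2.638)–(0.429,2.000)
cell (1,0): code 0110 → (1.000,0.613)–(2.000,0.632)
cell (1,2): code 1001 → (2.000,2.648)–(1.000,2.638)
cell (2,0): code 0010 → (2.000,0.632)–(2.395,1.000)
cell (2,1): code 0011 → (2.395,1.000)–(2.562,2.000)
cell (2,2): code 0001 → (2.562,2.000)–(2.000,2.648)
total: 8 segments, chained into 1 closed loop(s), length Σ = 6.857812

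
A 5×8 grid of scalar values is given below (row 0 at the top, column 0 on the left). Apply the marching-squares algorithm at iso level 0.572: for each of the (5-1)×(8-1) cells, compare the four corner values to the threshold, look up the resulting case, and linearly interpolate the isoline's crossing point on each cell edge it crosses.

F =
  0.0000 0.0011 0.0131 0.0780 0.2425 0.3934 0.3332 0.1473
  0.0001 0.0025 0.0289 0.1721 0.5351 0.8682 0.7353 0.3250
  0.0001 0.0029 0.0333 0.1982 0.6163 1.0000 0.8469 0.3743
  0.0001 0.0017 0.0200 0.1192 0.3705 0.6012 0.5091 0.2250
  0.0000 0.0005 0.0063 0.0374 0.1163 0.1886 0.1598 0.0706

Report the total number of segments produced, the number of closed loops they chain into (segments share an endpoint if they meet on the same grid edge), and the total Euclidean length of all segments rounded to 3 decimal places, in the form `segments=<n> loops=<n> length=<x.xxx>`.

segments=12 loops=1 length=8.304

cell (0,4): code 0100 → (0.376,5.000)–(1.000,4.111)
cell (0,5): code 1100 → (0.594,6.000)–(0.376,5.000)
cell (0,6): code 1000 → (1.000,6.398)–(0.594,6.000)
cell (1,3): code 0100 → (1.454,4.000)–(2.000,3.894)
cell (1,4): code 1110 → (1.000,4.111)–(1.454,4.000)
cell (1,6): code 1001 → (2.000,6.582)–(1.000,6.398)
cell (2,3): code 0010 → (2.000,3.894)–(2.180,4.000)
cell (2,4): code 0111 → (2.180,4.000)–(3.000,4.873)
cell (2,5): code 1011 → (3.000,5.317)–(2.814,6.000)
cell (2,6): code 0001 → (2.814,6.000)–(2.000,6.582)
cell (3,4): code 0010 → (3.000,4.873)–(3.071,5.000)
cell (3,5): code 0001 → (3.071,5.000)–(3.000,5.317)
total: 12 segments, chained into 1 closed loop(s), length Σ = 8.303504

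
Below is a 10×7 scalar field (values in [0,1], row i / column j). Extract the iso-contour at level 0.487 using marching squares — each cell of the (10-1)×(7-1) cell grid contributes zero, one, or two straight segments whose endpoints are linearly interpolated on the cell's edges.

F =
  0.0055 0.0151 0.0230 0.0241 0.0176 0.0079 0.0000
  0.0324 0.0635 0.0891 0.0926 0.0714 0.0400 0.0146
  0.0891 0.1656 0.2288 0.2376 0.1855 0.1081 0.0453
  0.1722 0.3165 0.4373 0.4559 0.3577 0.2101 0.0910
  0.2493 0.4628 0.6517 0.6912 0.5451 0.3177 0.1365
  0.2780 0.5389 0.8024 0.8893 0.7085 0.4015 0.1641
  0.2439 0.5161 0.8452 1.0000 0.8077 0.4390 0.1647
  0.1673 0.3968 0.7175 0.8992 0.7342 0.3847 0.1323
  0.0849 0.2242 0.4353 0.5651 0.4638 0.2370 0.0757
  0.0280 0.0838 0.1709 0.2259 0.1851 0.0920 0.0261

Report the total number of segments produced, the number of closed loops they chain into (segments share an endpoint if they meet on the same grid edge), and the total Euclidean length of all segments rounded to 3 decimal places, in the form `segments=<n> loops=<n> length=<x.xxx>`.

cell (3,1): code 0100 → (3.232,2.000)–(4.000,1.128)
cell (3,2): code 1100 → (3.132,3.000)–(3.232,2.000)
cell (3,3): code 1100 → (3.690,4.000)–(3.132,3.000)
cell (3,4): code 1000 → (4.000,4.255)–(3.690,4.000)
cell (4,0): code 0100 → (4.318,1.000)–(5.000,0.801)
cell (4,1): code 1110 → (4.000,1.128)–(4.318,1.000)
cell (4,4): code 1001 → (5.000,4.721)–(4.000,4.255)
cell (5,0): code 0110 → (5.000,0.801)–(6.000,0.893)
cell (5,4): code 1001 → (6.000,4.870)–(5.000,4.721)
cell (6,0): code 0010 → (6.000,0.893)–(6.244,1.000)
cell (6,1): code 0111 → (6.244,1.000)–(7.000,1.281)
cell (6,4): code 1001 → (7.000,4.707)–(6.000,4.870)
cell (7,1): code 0010 → (7.000,1.281)–(7.817,2.000)
cell (7,2): code 0111 → (7.817,2.000)–(8.000,2.398)
cell (7,3): code 1011 → (8.000,3.771)–(7.914,4.000)
cell (7,4): code 0001 → (7.914,4.000)–(7.000,4.707)
cell (8,2): code 0010 → (8.000,2.398)–(8.230,3.000)
cell (8,3): code 0001 → (8.230,3.000)–(8.000,3.771)
total: 18 segments, chained into 1 closed loop(s), length Σ = 14.347300

segments=18 loops=1 length=14.347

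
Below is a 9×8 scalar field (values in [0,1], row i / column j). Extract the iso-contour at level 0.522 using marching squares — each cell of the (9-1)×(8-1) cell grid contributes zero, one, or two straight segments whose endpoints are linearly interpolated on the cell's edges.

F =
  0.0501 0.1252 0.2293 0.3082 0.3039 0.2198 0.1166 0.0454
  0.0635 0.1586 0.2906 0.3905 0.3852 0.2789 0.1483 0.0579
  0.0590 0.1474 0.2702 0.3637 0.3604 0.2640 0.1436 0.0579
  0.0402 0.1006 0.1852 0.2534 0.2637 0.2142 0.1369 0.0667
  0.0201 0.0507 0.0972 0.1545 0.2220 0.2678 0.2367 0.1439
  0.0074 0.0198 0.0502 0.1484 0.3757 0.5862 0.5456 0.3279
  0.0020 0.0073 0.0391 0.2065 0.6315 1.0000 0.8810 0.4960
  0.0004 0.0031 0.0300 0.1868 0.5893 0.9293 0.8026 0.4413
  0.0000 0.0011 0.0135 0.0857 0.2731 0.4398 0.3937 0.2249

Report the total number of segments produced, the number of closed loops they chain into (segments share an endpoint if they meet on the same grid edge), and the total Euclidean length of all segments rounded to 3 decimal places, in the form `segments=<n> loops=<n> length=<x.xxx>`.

cell (4,4): code 0100 → (4.798,5.000)–(5.000,4.695)
cell (4,5): code 1100 → (4.924,6.000)–(4.798,5.000)
cell (4,6): code 1000 → (5.000,6.108)–(4.924,6.000)
cell (5,3): code 0100 → (5.572,4.000)–(6.000,3.742)
cell (5,4): code 1110 → (5.000,4.695)–(5.572,4.000)
cell (5,6): code 1001 → (6.000,6.932)–(5.000,6.108)
cell (6,3): code 0110 → (6.000,3.742)–(7.000,3.833)
cell (6,6): code 1001 → (7.000,6.777)–(6.000,6.932)
cell (7,3): code 0010 → (7.000,3.833)–(7.213,4.000)
cell (7,4): code 0011 → (7.213,4.000)–(7.832,5.000)
cell (7,5): code 0011 → (7.832,5.000)–(7.686,6.000)
cell (7,6): code 0001 → (7.686,6.000)–(7.000,6.777)
total: 12 segments, chained into 1 closed loop(s), length Σ = 9.711520

segments=12 loops=1 length=9.712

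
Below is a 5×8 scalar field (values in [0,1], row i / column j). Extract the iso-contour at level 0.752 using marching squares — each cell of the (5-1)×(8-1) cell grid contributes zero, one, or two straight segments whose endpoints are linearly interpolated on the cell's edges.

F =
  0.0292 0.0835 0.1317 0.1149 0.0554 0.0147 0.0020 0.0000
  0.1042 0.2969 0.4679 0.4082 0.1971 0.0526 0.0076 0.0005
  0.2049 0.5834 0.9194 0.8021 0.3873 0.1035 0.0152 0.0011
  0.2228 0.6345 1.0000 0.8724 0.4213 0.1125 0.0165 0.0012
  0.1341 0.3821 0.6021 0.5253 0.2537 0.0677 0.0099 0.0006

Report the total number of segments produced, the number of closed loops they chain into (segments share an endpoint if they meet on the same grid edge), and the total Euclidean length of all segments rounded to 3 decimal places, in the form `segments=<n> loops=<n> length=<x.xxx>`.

cell (1,1): code 0100 → (1.629,2.000)–(2.000,1.502)
cell (1,2): code 1100 → (1.873,3.000)–(1.629,2.000)
cell (1,3): code 1000 → (2.000,3.121)–(1.873,3.000)
cell (2,1): code 0110 → (2.000,1.502)–(3.000,1.321)
cell (2,3): code 1001 → (3.000,3.267)–(2.000,3.121)
cell (3,1): code 0010 → (3.000,1.321)–(3.623,2.000)
cell (3,2): code 0011 → (3.623,2.000)–(3.347,3.000)
cell (3,3): code 0001 → (3.347,3.000)–(3.000,3.267)
total: 8 segments, chained into 1 closed loop(s), length Σ = 6.248922

segments=8 loops=1 length=6.249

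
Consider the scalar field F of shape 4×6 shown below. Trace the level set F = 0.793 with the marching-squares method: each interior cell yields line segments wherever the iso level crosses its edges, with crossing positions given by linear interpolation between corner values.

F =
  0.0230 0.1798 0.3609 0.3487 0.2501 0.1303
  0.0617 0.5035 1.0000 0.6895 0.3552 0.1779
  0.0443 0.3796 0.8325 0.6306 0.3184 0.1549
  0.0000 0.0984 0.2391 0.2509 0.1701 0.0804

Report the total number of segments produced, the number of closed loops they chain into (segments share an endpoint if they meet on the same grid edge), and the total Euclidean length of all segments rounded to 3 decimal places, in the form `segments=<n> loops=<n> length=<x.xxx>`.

segments=6 loops=1 length=3.744

cell (0,1): code 0100 → (0.676,2.000)–(1.000,1.583)
cell (0,2): code 1000 → (1.000,2.667)–(0.676,2.000)
cell (1,1): code 0110 → (1.000,1.583)–(2.000,1.913)
cell (1,2): code 1001 → (2.000,2.196)–(1.000,2.667)
cell (2,1): code 0010 → (2.000,1.913)–(2.067,2.000)
cell (2,2): code 0001 → (2.067,2.000)–(2.000,2.196)
total: 6 segments, chained into 1 closed loop(s), length Σ = 3.743830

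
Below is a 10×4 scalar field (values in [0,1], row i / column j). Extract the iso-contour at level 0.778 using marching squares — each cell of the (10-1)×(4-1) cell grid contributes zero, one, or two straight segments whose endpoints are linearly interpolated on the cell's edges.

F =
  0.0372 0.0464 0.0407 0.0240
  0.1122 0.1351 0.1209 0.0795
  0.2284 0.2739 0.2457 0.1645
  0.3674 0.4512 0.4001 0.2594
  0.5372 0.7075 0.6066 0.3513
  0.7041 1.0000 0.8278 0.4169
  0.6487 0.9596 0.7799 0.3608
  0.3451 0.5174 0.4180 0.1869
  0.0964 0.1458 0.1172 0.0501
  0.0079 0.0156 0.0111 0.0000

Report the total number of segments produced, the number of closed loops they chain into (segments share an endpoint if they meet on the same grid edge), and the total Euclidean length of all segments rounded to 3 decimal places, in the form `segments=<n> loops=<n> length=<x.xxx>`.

segments=8 loops=1 length=6.277

cell (4,0): code 0100 → (4.241,1.000)–(5.000,0.250)
cell (4,1): code 1100 → (4.775,2.000)–(4.241,1.000)
cell (4,2): code 1000 → (5.000,2.121)–(4.775,2.000)
cell (5,0): code 0110 → (5.000,0.250)–(6.000,0.416)
cell (5,2): code 1001 → (6.000,2.005)–(5.000,2.121)
cell (6,0): code 0010 → (6.000,0.416)–(6.411,1.000)
cell (6,1): code 0011 → (6.411,1.000)–(6.005,2.000)
cell (6,2): code 0001 → (6.005,2.000)–(6.000,2.005)
total: 8 segments, chained into 1 closed loop(s), length Σ = 6.276975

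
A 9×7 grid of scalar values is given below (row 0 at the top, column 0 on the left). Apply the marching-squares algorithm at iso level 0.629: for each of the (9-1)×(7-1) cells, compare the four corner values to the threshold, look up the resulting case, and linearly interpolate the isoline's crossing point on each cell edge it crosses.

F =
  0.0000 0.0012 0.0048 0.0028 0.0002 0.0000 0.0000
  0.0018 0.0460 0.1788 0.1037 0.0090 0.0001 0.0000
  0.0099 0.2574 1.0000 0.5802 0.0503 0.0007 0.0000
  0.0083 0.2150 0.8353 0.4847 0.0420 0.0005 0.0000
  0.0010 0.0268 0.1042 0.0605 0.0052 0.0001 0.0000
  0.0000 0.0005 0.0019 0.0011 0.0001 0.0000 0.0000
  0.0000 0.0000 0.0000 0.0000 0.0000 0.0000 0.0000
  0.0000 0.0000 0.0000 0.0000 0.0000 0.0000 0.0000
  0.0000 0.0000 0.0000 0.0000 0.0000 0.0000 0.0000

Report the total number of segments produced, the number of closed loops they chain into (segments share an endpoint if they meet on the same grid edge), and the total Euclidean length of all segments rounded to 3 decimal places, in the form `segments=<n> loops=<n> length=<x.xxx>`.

cell (1,1): code 0100 → (1.548,2.000)–(2.000,1.500)
cell (1,2): code 1000 → (2.000,2.884)–(1.548,2.000)
cell (2,1): code 0110 → (2.000,1.500)–(3.000,1.667)
cell (2,2): code 1001 → (3.000,2.588)–(2.000,2.884)
cell (3,1): code 0010 → (3.000,1.667)–(3.282,2.000)
cell (3,2): code 0001 → (3.282,2.000)–(3.000,2.588)
total: 6 segments, chained into 1 closed loop(s), length Σ = 4.811397

segments=6 loops=1 length=4.811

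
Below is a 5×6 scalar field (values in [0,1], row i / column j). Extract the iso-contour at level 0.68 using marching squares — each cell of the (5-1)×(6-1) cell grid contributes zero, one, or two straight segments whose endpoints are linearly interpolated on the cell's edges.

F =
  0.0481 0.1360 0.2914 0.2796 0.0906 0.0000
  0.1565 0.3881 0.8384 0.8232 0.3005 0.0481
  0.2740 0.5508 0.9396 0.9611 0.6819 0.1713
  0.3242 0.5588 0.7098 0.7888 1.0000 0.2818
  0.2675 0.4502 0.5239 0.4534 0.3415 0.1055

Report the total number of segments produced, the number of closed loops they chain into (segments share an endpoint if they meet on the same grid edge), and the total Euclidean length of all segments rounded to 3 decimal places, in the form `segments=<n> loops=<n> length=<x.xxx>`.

segments=12 loops=1 length=9.261

cell (0,1): code 0100 → (0.710,2.000)–(1.000,1.648)
cell (0,2): code 1100 → (0.737,3.000)–(0.710,2.000)
cell (0,3): code 1000 → (1.000,3.274)–(0.737,3.000)
cell (1,1): code 0110 → (1.000,1.648)–(2.000,1.332)
cell (1,3): code 1101 → (1.995,4.000)–(1.000,3.274)
cell (1,4): code 1000 → (2.000,4.004)–(1.995,4.000)
cell (2,1): code 0110 → (2.000,1.332)–(3.000,1.803)
cell (2,4): code 1001 → (3.000,4.446)–(2.000,4.004)
cell (3,1): code 0010 → (3.000,1.803)–(3.160,2.000)
cell (3,2): code 0011 → (3.160,2.000)–(3.324,3.000)
cell (3,3): code 0011 → (3.324,3.000)–(3.486,4.000)
cell (3,4): code 0001 → (3.486,4.000)–(3.000,4.446)
total: 12 segments, chained into 1 closed loop(s), length Σ = 9.260955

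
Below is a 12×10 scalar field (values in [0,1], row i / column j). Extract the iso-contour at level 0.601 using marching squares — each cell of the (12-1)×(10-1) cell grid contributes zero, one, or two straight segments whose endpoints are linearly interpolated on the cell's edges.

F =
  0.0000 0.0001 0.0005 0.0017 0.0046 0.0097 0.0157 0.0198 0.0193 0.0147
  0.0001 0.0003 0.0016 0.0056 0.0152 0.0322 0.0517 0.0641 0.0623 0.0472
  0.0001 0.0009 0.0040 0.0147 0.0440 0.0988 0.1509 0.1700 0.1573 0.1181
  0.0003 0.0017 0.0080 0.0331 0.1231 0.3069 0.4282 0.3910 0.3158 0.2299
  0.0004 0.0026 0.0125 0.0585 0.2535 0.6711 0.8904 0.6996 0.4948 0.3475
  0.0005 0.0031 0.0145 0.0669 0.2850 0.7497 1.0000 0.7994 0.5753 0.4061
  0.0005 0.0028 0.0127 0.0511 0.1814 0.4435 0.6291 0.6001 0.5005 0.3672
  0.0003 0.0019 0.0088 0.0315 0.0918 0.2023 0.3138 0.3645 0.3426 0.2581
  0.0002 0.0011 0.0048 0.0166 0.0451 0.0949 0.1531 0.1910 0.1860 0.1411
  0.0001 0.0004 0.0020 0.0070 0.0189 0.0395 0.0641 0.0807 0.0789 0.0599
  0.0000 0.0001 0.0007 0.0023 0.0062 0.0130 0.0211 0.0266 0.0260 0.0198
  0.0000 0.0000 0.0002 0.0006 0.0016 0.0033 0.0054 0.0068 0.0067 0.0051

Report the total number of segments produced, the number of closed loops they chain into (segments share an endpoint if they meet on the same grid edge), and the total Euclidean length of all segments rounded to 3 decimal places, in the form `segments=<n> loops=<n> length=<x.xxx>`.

cell (3,4): code 0100 → (3.808,5.000)–(4.000,4.832)
cell (3,5): code 1100 → (3.374,6.000)–(3.808,5.000)
cell (3,6): code 1100 → (3.680,7.000)–(3.374,6.000)
cell (3,7): code 1000 → (4.000,7.481)–(3.680,7.000)
cell (4,4): code 0110 → (4.000,4.832)–(5.000,4.680)
cell (4,7): code 1001 → (5.000,7.885)–(4.000,7.481)
cell (5,4): code 0010 → (5.000,4.680)–(5.486,5.000)
cell (5,5): code 0111 → (5.486,5.000)–(6.000,5.849)
cell (5,6): code 1011 → (6.000,6.969)–(5.995,7.000)
cell (5,7): code 0001 → (5.995,7.000)–(5.000,7.885)
cell (6,5): code 0010 → (6.000,5.849)–(6.089,6.000)
cell (6,6): code 0001 → (6.089,6.000)–(6.000,6.969)
total: 12 segments, chained into 1 closed loop(s), length Σ = 9.145335

segments=12 loops=1 length=9.145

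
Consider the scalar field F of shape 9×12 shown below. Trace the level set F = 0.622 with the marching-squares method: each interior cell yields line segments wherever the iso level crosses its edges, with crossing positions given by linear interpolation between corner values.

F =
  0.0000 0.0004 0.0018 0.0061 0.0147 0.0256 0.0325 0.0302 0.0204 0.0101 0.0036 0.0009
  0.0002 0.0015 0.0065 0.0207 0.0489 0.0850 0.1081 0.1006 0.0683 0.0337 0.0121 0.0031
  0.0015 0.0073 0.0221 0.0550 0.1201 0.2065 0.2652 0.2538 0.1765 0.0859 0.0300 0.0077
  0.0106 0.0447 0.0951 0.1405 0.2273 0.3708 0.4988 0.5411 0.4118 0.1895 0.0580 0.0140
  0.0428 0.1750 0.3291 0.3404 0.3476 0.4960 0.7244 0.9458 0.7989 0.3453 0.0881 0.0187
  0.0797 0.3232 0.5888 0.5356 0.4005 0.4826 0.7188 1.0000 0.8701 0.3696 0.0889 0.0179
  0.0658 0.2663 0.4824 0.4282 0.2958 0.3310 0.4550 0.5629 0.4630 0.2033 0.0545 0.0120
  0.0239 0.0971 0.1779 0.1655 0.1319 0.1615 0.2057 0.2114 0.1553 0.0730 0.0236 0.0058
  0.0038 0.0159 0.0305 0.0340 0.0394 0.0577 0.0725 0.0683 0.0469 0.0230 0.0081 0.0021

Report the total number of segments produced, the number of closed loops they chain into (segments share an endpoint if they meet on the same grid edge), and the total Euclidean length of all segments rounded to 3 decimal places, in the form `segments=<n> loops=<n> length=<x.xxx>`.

segments=10 loops=1 length=8.845

cell (3,5): code 0100 → (3.546,6.000)–(4.000,5.552)
cell (3,6): code 1100 → (3.200,7.000)–(3.546,6.000)
cell (3,7): code 1100 → (3.543,8.000)–(3.200,7.000)
cell (3,8): code 1000 → (4.000,8.390)–(3.543,8.000)
cell (4,5): code 0110 → (4.000,5.552)–(5.000,5.590)
cell (4,8): code 1001 → (5.000,8.496)–(4.000,8.390)
cell (5,5): code 0010 → (5.000,5.590)–(5.367,6.000)
cell (5,6): code 0011 → (5.367,6.000)–(5.865,7.000)
cell (5,7): code 0011 → (5.865,7.000)–(5.609,8.000)
cell (5,8): code 0001 → (5.609,8.000)–(5.000,8.496)
total: 10 segments, chained into 1 closed loop(s), length Σ = 8.845367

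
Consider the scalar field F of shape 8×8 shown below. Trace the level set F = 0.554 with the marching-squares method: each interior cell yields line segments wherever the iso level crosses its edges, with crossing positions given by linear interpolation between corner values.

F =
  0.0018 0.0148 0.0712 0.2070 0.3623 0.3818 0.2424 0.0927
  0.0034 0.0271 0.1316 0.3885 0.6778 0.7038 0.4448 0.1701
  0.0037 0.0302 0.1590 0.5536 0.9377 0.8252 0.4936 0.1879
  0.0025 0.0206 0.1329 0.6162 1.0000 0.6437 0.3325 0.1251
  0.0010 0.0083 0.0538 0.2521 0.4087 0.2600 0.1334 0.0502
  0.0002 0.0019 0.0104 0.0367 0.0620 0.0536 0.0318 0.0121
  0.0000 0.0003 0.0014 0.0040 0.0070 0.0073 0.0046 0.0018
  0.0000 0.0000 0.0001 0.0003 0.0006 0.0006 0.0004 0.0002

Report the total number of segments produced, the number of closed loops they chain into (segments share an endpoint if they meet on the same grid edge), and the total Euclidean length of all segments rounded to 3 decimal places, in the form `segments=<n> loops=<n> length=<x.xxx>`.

cell (0,3): code 0100 → (0.608,4.000)–(1.000,3.572)
cell (0,4): code 1100 → (0.535,5.000)–(0.608,4.000)
cell (0,5): code 1000 → (1.000,5.578)–(0.535,5.000)
cell (1,3): code 0110 → (1.000,3.572)–(2.000,3.001)
cell (1,5): code 1001 → (2.000,5.818)–(1.000,5.578)
cell (2,2): code 0100 → (2.006,3.000)–(3.000,2.871)
cell (2,3): code 1110 → (2.000,3.001)–(2.006,3.000)
cell (2,5): code 1001 → (3.000,5.288)–(2.000,5.818)
cell (3,2): code 0010 → (3.000,2.871)–(3.171,3.000)
cell (3,3): code 0011 → (3.171,3.000)–(3.754,4.000)
cell (3,4): code 0011 → (3.754,4.000)–(3.234,5.000)
cell (3,5): code 0001 → (3.234,5.000)–(3.000,5.288)
total: 12 segments, chained into 1 closed loop(s), length Σ = 9.515421

segments=12 loops=1 length=9.515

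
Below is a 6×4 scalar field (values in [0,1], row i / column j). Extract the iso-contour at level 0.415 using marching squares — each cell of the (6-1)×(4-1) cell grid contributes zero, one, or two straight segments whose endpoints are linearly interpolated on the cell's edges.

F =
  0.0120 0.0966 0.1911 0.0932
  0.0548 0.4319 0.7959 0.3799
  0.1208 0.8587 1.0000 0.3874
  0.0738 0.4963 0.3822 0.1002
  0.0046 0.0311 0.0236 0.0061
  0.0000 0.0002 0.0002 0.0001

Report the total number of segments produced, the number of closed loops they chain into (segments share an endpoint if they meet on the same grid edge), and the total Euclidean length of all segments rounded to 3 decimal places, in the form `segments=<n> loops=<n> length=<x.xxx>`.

segments=10 loops=1 length=8.191

cell (0,0): code 0100 → (0.950,1.000)–(1.000,0.955)
cell (0,1): code 1100 → (0.370,2.000)–(0.950,1.000)
cell (0,2): code 1000 → (1.000,2.916)–(0.370,2.000)
cell (1,0): code 0110 → (1.000,0.955)–(2.000,0.399)
cell (1,2): code 1001 → (2.000,2.955)–(1.000,2.916)
cell (2,0): code 0110 → (2.000,0.399)–(3.000,0.808)
cell (2,1): code 1011 → (3.000,1.713)–(2.947,2.000)
cell (2,2): code 0001 → (2.947,2.000)–(2.000,2.955)
cell (3,0): code 0010 → (3.000,0.808)–(3.175,1.000)
cell (3,1): code 0001 → (3.175,1.000)–(3.000,1.713)
total: 10 segments, chained into 1 closed loop(s), length Σ = 8.190772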